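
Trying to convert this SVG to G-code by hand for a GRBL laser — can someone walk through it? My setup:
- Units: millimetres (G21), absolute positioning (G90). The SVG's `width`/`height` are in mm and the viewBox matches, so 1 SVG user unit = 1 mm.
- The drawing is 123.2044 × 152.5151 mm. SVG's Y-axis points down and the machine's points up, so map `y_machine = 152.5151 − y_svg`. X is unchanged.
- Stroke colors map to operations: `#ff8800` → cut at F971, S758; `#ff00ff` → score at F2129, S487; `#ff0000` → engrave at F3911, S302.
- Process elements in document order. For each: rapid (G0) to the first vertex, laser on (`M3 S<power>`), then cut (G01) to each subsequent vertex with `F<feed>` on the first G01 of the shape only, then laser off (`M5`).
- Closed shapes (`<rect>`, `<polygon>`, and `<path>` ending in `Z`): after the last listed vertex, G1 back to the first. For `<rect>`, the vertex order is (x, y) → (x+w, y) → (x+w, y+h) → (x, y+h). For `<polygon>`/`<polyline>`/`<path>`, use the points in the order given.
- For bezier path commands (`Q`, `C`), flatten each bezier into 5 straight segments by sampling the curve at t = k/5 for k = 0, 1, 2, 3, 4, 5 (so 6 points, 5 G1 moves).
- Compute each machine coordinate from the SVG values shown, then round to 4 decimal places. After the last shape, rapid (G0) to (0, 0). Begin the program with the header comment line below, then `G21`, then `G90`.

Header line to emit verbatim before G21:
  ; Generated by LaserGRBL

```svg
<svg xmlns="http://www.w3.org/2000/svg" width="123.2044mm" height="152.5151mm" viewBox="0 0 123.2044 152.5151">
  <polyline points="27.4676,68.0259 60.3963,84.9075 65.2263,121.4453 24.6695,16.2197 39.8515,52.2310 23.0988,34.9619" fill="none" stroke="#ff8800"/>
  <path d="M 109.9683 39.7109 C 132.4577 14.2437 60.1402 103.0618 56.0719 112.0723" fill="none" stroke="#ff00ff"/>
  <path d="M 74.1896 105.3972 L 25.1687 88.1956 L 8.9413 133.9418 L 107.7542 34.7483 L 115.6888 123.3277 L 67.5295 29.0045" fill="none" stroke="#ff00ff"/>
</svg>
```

1 u = 1 mm; y_m = 152.5151 − y.

[1] `<polyline>` open polyline, #ff8800→cut S758 F971: (27.4676,84.4892) → (60.3963,67.6076) → (65.2263,31.0698) → (24.6695,136.2954) → (39.8515,100.2841) → (23.0988,117.5532)

[2] `<path>` cubic bezier, #ff00ff→score S487 F2129: (109.9683,112.8042) → (113.3896,115.9230) → (101.8839,100.9298) → (83.2779,77.1411) → (65.3983,53.8733) → (56.0719,40.4428)

[3] `<path>` open polyline, #ff00ff→score S487 F2129: (74.1896,47.1179) → (25.1687,64.3195) → (8.9413,18.5733) → (107.7542,117.7668) → (115.6888,29.1874) → (67.5295,123.5106)

; Generated by LaserGRBL
G21
G90
G0 X27.4676 Y84.4892
M3 S758
G01 X60.3963 Y67.6076 F971
G01 X65.2263 Y31.0698
G01 X24.6695 Y136.2954
G01 X39.8515 Y100.2841
G01 X23.0988 Y117.5532
M5
G0 X109.9683 Y112.8042
M3 S487
G01 X113.3896 Y115.9230 F2129
G01 X101.8839 Y100.9298
G01 X83.2779 Y77.1411
G01 X65.3983 Y53.8733
G01 X56.0719 Y40.4428
M5
G0 X74.1896 Y47.1179
M3 S487
G01 X25.1687 Y64.3195 F2129
G01 X8.9413 Y18.5733
G01 X107.7542 Y117.7668
G01 X115.6888 Y29.1874
G01 X67.5295 Y123.5106
M5
G0 X0.0000 Y0.0000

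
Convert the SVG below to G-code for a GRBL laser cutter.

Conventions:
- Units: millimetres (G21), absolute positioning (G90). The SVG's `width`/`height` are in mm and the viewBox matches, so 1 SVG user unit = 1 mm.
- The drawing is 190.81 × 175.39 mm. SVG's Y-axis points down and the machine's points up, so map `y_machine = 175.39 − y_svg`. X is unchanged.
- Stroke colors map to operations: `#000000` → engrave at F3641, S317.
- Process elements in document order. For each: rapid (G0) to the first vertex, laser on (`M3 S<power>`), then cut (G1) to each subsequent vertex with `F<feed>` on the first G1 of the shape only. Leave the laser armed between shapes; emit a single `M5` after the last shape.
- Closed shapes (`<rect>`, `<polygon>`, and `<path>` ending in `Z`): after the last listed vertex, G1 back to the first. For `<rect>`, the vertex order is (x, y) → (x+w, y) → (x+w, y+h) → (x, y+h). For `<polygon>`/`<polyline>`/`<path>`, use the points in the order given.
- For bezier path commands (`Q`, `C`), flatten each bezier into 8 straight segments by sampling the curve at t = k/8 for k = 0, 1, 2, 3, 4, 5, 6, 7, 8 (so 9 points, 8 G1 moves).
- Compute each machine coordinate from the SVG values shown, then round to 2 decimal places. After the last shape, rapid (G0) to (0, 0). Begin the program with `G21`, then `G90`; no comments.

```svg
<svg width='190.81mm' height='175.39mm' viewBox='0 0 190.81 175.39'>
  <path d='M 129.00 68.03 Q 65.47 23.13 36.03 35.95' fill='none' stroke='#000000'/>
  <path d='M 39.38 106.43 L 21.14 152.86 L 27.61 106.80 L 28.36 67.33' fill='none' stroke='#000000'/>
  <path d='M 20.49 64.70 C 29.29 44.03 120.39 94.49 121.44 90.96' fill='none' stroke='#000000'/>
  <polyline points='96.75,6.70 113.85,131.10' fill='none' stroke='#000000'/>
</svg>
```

G21
G90
G0 X129.00 Y107.36
M3 S317
G1 X113.65 Y117.68 F3641
G1 X99.37 Y126.20
G1 X86.15 Y132.92
G1 X73.99 Y137.83
G1 X62.90 Y140.94
G1 X52.88 Y142.24
G1 X43.92 Y141.74
G1 X36.03 Y139.44
G0 X39.38 Y68.96
M3 S317
G1 X21.14 Y22.53 F3641
G1 X27.61 Y68.59
G1 X28.36 Y108.06
G0 X20.49 Y110.69
M3 S317
G1 X27.31 Y115.35 F3641
G1 X39.83 Y114.81
G1 X56.02 Y110.53
G1 X73.87 Y103.99
G1 X91.36 Y96.64
G1 X106.46 Y89.95
G1 X117.16 Y85.39
G1 X121.44 Y84.43
G0 X96.75 Y168.69
M3 S317
G1 X113.85 Y44.29 F3641
M5
G0 X0.00 Y0.00

Since the viewBox matches the mm dimensions, user units are millimetres directly. The only transform is the Y-flip y_m = 175.39 − y_svg.

Shape 1 is a quadratic bezier drawn with `<path>`. Its stroke #000000 means engrave at S317, F3641. After flipping Y the toolpath is (129.00,107.36) → (113.65,117.68) → (99.37,126.20) → (86.15,132.92) → (73.99,137.83) → (62.90,140.94) → (52.88,142.24) → (43.92,141.74) → (36.03,139.44).

Shape 2 is a open polyline drawn with `<path>`. Its stroke #000000 means engrave at S317, F3641. After flipping Y the toolpath is (39.38,68.96) → (21.14,22.53) → (27.61,68.59) → (28.36,108.06).

Shape 3 is a cubic bezier drawn with `<path>`. Its stroke #000000 means engrave at S317, F3641. After flipping Y the toolpath is (20.49,110.69) → (27.31,115.35) → (39.83,114.81) → (56.02,110.53) → (73.87,103.99) → (91.36,96.64) → (106.46,89.95) → (117.16,85.39) → (121.44,84.43).

Shape 4 is a line segment drawn with `<polyline>`. Its stroke #000000 means engrave at S317, F3641. After flipping Y the toolpath is (96.75,168.69) → (113.85,44.29).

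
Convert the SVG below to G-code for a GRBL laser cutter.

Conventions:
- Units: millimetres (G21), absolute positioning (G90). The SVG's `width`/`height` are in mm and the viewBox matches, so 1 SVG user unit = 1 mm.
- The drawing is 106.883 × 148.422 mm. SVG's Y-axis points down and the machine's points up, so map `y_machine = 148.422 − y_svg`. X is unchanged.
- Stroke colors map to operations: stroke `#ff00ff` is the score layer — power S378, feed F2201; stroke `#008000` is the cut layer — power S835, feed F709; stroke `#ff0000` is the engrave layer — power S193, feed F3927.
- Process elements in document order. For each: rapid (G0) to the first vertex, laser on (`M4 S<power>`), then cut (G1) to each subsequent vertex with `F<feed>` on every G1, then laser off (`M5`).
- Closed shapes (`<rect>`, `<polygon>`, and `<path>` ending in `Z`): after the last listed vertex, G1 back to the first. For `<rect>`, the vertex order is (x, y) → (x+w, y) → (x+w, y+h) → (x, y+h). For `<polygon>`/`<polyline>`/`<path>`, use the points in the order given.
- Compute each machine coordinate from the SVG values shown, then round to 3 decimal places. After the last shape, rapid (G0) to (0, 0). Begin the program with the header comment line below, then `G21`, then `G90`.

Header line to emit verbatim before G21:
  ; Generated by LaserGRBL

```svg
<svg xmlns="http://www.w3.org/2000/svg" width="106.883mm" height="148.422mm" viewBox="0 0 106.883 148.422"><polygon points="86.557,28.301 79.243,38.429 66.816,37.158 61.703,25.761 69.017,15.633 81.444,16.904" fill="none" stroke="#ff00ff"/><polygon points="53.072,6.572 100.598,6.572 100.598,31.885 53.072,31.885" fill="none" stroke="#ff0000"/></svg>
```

1 u = 1 mm; y_m = 148.422 − y.

[1] `<polygon>` regular polygon, #ff00ff→score S378 F2201: (86.557,120.121) → (79.243,109.993) → (66.816,111.264) → (61.703,122.661) → (69.017,132.789) → (81.444,131.518) → (86.557,120.121) (closed)

[2] `<polygon>` rectangle, #ff0000→engrave S193 F3927: (53.072,141.850) → (100.598,141.850) → (100.598,116.537) → (53.072,116.537) → (53.072,141.850) (closed)

; Generated by LaserGRBL
G21
G90
G0 X86.557 Y120.121
M4 S378
G1 X79.243 Y109.993 F2201
G1 X66.816 Y111.264 F2201
G1 X61.703 Y122.661 F2201
G1 X69.017 Y132.789 F2201
G1 X81.444 Y131.518 F2201
G1 X86.557 Y120.121 F2201
M5
G0 X53.072 Y141.850
M4 S193
G1 X100.598 Y141.850 F3927
G1 X100.598 Y116.537 F3927
G1 X53.072 Y116.537 F3927
G1 X53.072 Y141.850 F3927
M5
G0 X0.000 Y0.000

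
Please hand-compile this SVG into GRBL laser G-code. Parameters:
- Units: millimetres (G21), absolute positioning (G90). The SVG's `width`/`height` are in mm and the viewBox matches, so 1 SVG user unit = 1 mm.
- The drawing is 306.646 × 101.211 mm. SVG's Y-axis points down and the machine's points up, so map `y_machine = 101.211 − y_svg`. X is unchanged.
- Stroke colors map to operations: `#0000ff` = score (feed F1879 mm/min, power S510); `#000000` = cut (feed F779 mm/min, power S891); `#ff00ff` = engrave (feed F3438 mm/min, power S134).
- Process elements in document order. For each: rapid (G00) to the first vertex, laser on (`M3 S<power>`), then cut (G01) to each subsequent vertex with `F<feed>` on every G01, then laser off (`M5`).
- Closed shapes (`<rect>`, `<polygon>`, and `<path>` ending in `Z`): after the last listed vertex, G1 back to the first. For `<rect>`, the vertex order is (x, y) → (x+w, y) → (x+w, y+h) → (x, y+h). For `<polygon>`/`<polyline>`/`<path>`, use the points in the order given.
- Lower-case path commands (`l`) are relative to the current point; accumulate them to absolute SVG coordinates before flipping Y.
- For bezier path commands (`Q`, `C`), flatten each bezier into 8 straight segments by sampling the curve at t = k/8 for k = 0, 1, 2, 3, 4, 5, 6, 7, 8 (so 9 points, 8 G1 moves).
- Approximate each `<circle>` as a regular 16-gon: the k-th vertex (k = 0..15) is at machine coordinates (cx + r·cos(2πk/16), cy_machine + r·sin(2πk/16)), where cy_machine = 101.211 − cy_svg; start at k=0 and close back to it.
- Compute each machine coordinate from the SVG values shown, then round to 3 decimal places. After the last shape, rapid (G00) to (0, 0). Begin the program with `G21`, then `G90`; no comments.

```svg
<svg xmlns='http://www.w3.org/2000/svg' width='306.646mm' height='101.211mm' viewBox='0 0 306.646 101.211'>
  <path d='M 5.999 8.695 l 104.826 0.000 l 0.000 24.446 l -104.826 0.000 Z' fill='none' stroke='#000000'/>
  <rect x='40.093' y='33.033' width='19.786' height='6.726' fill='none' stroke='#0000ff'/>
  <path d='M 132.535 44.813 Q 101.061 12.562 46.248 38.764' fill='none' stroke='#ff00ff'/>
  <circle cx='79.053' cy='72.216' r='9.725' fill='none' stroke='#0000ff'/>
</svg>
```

Since the viewBox matches the mm dimensions, user units are millimetres directly. The only transform is the Y-flip y_m = 101.211 − y_svg.

Shape 1 is a rectangle drawn with `<path>`. Its stroke #000000 means cut at S891, F779. After flipping Y the toolpath is (5.999,92.516) → (110.825,92.516) → (110.825,68.070) → (5.999,68.070) → (5.999,92.516), returning to the start.

Shape 2 is a rectangle drawn with `<rect>`. Its stroke #0000ff means score at S510, F1879. After flipping Y the toolpath is (40.093,68.178) → (59.879,68.178) → (59.879,61.452) → (40.093,61.452) → (40.093,68.178), returning to the start.

Shape 3 is a quadratic bezier drawn with `<path>`. Its stroke #ff00ff means engrave at S134, F3438. After flipping Y the toolpath is (132.535,56.398) → (124.302,63.547) → (115.339,68.870) → (105.647,72.366) → (95.226,74.036) → (84.076,73.879) → (72.196,71.895) → (59.587,68.084) → (46.248,62.447).

Shape 4 is a circle drawn with `<circle>`. Its stroke #0000ff means score at S510, F1879. After flipping Y the toolpath is (88.778,28.995) → (88.038,32.717) → (85.930,35.872) → (82.775,37.980) → (79.053,38.720) → (75.331,37.980) → (72.176,35.872) → (70.068,32.717) → (69.328,28.995) → (70.068,25.273) → (72.176,22.118) → (75.331,20.010) → (79.053,19.270) → (82.775,20.010) → (85.930,22.118) → (88.038,25.273) → (88.778,28.995), returning to the start.

G21
G90
G00 X5.999 Y92.516
M3 S891
G01 X110.825 Y92.516 F779
G01 X110.825 Y68.070 F779
G01 X5.999 Y68.070 F779
G01 X5.999 Y92.516 F779
M5
G00 X40.093 Y68.178
M3 S510
G01 X59.879 Y68.178 F1879
G01 X59.879 Y61.452 F1879
G01 X40.093 Y61.452 F1879
G01 X40.093 Y68.178 F1879
M5
G00 X132.535 Y56.398
M3 S134
G01 X124.302 Y63.547 F3438
G01 X115.339 Y68.870 F3438
G01 X105.647 Y72.366 F3438
G01 X95.226 Y74.036 F3438
G01 X84.076 Y73.879 F3438
G01 X72.196 Y71.895 F3438
G01 X59.587 Y68.084 F3438
G01 X46.248 Y62.447 F3438
M5
G00 X88.778 Y28.995
M3 S510
G01 X88.038 Y32.717 F1879
G01 X85.930 Y35.872 F1879
G01 X82.775 Y37.980 F1879
G01 X79.053 Y38.720 F1879
G01 X75.331 Y37.980 F1879
G01 X72.176 Y35.872 F1879
G01 X70.068 Y32.717 F1879
G01 X69.328 Y28.995 F1879
G01 X70.068 Y25.273 F1879
G01 X72.176 Y22.118 F1879
G01 X75.331 Y20.010 F1879
G01 X79.053 Y19.270 F1879
G01 X82.775 Y20.010 F1879
G01 X85.930 Y22.118 F1879
G01 X88.038 Y25.273 F1879
G01 X88.778 Y28.995 F1879
M5
G00 X0.000 Y0.000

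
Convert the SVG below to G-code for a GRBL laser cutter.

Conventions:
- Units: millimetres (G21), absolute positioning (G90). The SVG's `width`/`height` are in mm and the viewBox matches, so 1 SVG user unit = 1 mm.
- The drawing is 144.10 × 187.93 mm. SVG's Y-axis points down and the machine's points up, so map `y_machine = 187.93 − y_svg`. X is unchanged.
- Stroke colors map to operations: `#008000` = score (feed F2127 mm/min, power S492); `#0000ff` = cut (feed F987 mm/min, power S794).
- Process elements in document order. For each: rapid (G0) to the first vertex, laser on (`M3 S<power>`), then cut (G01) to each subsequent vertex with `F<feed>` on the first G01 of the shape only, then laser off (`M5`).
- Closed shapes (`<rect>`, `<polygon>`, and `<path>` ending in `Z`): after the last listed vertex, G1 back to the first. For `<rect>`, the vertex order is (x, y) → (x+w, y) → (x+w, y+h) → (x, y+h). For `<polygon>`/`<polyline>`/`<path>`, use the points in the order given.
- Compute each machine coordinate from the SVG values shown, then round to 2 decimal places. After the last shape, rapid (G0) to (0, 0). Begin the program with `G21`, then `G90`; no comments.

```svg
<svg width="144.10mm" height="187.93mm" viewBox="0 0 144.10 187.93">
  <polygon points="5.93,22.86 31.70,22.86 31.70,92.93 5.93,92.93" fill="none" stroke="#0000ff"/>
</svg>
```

1 u = 1 mm; y_m = 187.93 − y.

[1] `<polygon>` rectangle, #0000ff→cut S794 F987: (5.93,165.07) → (31.70,165.07) → (31.70,95.00) → (5.93,95.00) → (5.93,165.07) (closed)

G21
G90
G0 X5.93 Y165.07
M3 S794
G01 X31.70 Y165.07 F987
G01 X31.70 Y95.00
G01 X5.93 Y95.00
G01 X5.93 Y165.07
M5
G0 X0.00 Y0.00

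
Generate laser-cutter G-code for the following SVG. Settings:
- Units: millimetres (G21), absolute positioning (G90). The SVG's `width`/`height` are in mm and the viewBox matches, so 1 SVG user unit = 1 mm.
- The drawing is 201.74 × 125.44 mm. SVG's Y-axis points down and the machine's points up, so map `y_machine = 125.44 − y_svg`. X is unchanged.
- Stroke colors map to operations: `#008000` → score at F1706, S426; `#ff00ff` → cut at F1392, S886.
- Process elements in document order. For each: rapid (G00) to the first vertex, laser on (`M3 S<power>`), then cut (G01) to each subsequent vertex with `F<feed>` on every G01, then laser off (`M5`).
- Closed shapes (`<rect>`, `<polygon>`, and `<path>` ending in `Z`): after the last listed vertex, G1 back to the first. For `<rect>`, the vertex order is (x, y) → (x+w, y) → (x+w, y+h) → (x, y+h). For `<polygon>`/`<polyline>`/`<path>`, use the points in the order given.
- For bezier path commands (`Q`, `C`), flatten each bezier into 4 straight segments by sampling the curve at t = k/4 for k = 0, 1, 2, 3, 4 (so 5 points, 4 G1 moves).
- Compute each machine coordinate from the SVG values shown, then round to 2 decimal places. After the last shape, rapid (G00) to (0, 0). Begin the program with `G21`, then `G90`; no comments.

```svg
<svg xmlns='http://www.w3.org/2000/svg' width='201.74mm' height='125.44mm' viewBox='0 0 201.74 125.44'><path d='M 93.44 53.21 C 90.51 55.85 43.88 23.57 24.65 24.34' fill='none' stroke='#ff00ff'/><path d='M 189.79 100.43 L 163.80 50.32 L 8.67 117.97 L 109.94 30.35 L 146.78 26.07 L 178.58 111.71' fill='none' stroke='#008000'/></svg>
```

G21
G90
G00 X93.44 Y72.23
M3 S886
G01 X84.16 Y75.74 F1392
G01 X65.16 Y85.96 F1392
G01 X43.10 Y96.54 F1392
G01 X24.65 Y101.10 F1392
M5
G00 X189.79 Y25.01
M3 S426
G01 X163.80 Y75.12 F1706
G01 X8.67 Y7.47 F1706
G01 X109.94 Y95.09 F1706
G01 X146.78 Y99.37 F1706
G01 X178.58 Y13.73 F1706
M5
G00 X0.00 Y0.00

viewBox `0 0 201.74 125.44` with mm width/height → 1 unit = 1 mm. Flip: y_m = 125.44 − y_svg.

**Shape 1** — `<path>` cubic bezier, stroke `#ff00ff` → cut (S886, F1392). Control points (SVG): P0=(93.44,53.21), P1=(90.51,55.85), P2=(43.88,23.57), P3=(24.65,24.34); sampled at t=k/4. Machine vertices: (93.44,72.23) → (84.16,75.74) → (65.16,85.96) → (43.10,96.54) → (24.65,101.10). Open path.

**Shape 2** — `<path>` open polyline, stroke `#008000` → score (S426, F1706). Machine vertices: (189.79,25.01) → (163.80,75.12) → (8.67,7.47) → (109.94,95.09) → (146.78,99.37) → (178.58,13.73). Open path.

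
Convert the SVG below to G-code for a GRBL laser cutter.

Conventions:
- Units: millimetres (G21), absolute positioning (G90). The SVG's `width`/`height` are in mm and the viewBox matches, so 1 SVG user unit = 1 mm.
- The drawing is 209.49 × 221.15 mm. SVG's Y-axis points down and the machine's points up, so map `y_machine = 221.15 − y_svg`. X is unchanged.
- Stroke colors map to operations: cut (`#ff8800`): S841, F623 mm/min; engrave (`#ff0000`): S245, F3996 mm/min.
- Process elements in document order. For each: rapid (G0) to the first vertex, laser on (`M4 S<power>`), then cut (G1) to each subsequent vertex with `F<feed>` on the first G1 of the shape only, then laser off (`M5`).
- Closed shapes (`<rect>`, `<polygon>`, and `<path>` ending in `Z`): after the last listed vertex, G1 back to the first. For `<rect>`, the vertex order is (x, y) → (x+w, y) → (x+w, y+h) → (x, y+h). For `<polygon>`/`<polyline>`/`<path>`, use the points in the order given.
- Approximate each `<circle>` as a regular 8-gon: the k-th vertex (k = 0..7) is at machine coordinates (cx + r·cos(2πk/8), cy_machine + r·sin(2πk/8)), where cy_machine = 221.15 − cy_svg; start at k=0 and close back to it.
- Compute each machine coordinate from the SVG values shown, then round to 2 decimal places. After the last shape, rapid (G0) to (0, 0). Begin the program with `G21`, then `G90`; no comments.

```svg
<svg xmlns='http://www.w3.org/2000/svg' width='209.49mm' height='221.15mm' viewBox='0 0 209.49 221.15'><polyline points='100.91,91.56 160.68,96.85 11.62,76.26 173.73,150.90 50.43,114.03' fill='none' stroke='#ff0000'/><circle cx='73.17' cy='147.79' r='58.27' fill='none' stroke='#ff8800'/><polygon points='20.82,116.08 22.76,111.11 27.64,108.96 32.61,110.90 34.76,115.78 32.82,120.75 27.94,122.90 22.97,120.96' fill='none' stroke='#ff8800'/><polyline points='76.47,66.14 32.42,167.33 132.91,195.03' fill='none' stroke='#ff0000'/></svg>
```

Since the viewBox matches the mm dimensions, user units are millimetres directly. The only transform is the Y-flip y_m = 221.15 − y_svg.

Shape 1 is a open polyline drawn with `<polyline>`. Its stroke #ff0000 means engrave at S245, F3996. After flipping Y the toolpath is (100.91,129.59) → (160.68,124.30) → (11.62,144.89) → (173.73,70.25) → (50.43,107.12).

Shape 2 is a circle drawn with `<circle>`. Its stroke #ff8800 means cut at S841, F623. After flipping Y the toolpath is (131.44,73.36) → (114.37,114.56) → (73.17,131.63) → (31.97,114.56) → (14.90,73.36) → (31.97,32.16) → (73.17,15.09) → (114.37,32.16) → (131.44,73.36), returning to the start.

Shape 3 is a regular polygon drawn with `<polygon>`. Its stroke #ff8800 means cut at S841, F623. After flipping Y the toolpath is (20.82,105.07) → (22.76,110.04) → (27.64,112.19) → (32.61,110.25) → (34.76,105.37) → (32.82,100.40) → (27.94,98.25) → (22.97,100.19) → (20.82,105.07), returning to the start.

Shape 4 is a open polyline drawn with `<polyline>`. Its stroke #ff0000 means engrave at S245, F3996. After flipping Y the toolpath is (76.47,155.01) → (32.42,53.82) → (132.91,26.12).

G21
G90
G0 X100.91 Y129.59
M4 S245
G1 X160.68 Y124.30 F3996
G1 X11.62 Y144.89
G1 X173.73 Y70.25
G1 X50.43 Y107.12
M5
G0 X131.44 Y73.36
M4 S841
G1 X114.37 Y114.56 F623
G1 X73.17 Y131.63
G1 X31.97 Y114.56
G1 X14.90 Y73.36
G1 X31.97 Y32.16
G1 X73.17 Y15.09
G1 X114.37 Y32.16
G1 X131.44 Y73.36
M5
G0 X20.82 Y105.07
M4 S841
G1 X22.76 Y110.04 F623
G1 X27.64 Y112.19
G1 X32.61 Y110.25
G1 X34.76 Y105.37
G1 X32.82 Y100.40
G1 X27.94 Y98.25
G1 X22.97 Y100.19
G1 X20.82 Y105.07
M5
G0 X76.47 Y155.01
M4 S245
G1 X32.42 Y53.82 F3996
G1 X132.91 Y26.12
M5
G0 X0.00 Y0.00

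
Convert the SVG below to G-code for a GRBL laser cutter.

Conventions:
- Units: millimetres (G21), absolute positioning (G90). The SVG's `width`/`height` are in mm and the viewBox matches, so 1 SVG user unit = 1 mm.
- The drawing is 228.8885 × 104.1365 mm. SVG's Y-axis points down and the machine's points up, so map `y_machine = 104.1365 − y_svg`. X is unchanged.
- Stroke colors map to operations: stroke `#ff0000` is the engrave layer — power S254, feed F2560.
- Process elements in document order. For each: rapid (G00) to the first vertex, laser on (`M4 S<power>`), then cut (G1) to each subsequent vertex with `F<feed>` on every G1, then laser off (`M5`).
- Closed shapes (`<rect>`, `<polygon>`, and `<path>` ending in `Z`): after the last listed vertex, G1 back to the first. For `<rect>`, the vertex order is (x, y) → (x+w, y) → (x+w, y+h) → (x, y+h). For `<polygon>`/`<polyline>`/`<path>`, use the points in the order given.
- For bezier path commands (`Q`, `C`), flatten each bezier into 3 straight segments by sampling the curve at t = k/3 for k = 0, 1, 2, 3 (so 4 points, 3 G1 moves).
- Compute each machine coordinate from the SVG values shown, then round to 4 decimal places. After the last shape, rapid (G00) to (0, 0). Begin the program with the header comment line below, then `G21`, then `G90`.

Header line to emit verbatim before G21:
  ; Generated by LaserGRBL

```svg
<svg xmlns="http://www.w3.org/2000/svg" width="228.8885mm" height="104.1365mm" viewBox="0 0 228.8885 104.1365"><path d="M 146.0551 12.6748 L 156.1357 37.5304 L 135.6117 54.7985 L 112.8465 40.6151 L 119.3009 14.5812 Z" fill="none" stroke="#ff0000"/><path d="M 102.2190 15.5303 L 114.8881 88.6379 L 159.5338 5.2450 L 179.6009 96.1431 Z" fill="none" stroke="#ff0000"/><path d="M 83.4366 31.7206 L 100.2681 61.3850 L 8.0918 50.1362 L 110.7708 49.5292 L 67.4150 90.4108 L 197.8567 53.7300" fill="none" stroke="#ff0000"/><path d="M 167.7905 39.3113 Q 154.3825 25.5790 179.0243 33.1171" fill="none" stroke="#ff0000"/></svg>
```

; Generated by LaserGRBL
G21
G90
G00 X146.0551 Y91.4617
M4 S254
G1 X156.1357 Y66.6061 F2560
G1 X135.6117 Y49.3380 F2560
G1 X112.8465 Y63.5214 F2560
G1 X119.3009 Y89.5553 F2560
G1 X146.0551 Y91.4617 F2560
M5
G00 X102.2190 Y88.6062
M4 S254
G1 X114.8881 Y15.4986 F2560
G1 X159.5338 Y98.8915 F2560
G1 X179.6009 Y7.9934 F2560
G1 X102.2190 Y88.6062 F2560
M5
G00 X83.4366 Y72.4159
M4 S254
G1 X100.2681 Y42.7515 F2560
G1 X8.0918 Y54.0003 F2560
G1 X110.7708 Y54.6073 F2560
G1 X67.4150 Y13.7257 F2560
G1 X197.8567 Y50.4065 F2560
M5
G00 X167.7905 Y64.8252
M4 S254
G1 X163.0796 Y71.6167 F2560
G1 X166.8242 Y73.6814 F2560
G1 X179.0243 Y71.0194 F2560
M5
G00 X0.0000 Y0.0000

Since the viewBox matches the mm dimensions, user units are millimetres directly. The only transform is the Y-flip y_m = 104.1365 − y_svg.

Shape 1 is a regular polygon drawn with `<path>`. Its stroke #ff0000 means engrave at S254, F2560. After flipping Y the toolpath is (146.0551,91.4617) → (156.1357,66.6061) → (135.6117,49.3380) → (112.8465,63.5214) → (119.3009,89.5553) → (146.0551,91.4617), returning to the start.

Shape 2 is a closed polygon drawn with `<path>`. Its stroke #ff0000 means engrave at S254, F2560. After flipping Y the toolpath is (102.2190,88.6062) → (114.8881,15.4986) → (159.5338,98.8915) → (179.6009,7.9934) → (102.2190,88.6062), returning to the start.

Shape 3 is a open polyline drawn with `<path>`. Its stroke #ff0000 means engrave at S254, F2560. After flipping Y the toolpath is (83.4366,72.4159) → (100.2681,42.7515) → (8.0918,54.0003) → (110.7708,54.6073) → (67.4150,13.7257) → (197.8567,50.4065).

Shape 4 is a quadratic bezier drawn with `<path>`. Its stroke #ff0000 means engrave at S254, F2560. After flipping Y the toolpath is (167.7905,64.8252) → (163.0796,71.6167) → (166.8242,73.6814) → (179.0243,71.0194).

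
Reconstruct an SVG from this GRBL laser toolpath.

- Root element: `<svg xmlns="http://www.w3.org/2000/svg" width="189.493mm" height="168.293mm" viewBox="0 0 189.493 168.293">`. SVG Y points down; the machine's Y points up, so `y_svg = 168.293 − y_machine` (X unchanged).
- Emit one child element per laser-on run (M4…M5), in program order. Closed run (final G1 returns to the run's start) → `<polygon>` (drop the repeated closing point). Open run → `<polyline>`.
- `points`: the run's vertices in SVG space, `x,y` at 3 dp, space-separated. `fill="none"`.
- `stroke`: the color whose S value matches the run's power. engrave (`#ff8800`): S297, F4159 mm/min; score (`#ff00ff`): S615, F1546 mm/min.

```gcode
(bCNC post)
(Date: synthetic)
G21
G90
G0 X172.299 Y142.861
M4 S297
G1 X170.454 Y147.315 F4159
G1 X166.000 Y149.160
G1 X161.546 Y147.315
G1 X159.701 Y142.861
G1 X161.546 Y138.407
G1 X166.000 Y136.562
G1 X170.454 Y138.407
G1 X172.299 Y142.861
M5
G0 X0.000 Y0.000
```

Machine Y-up, SVG Y-down with viewBox height 168.293, so y_svg = 168.293 − y_machine; X carries over. Every run uses S297, so all elements get stroke `#ff8800` (engrave).

Run 1: The run returns to its start, so emit a `<polygon>` with points (Y-flipped): 172.299,25.432 170.454,20.978 166.000,19.133 161.546,20.978 159.701,25.432 161.546,29.886 166.000,31.731 170.454,29.886.

<svg xmlns="http://www.w3.org/2000/svg" width="189.493mm" height="168.293mm" viewBox="0 0 189.493 168.293">
  <polygon points="172.299,25.432 170.454,20.978 166.000,19.133 161.546,20.978 159.701,25.432 161.546,29.886 166.000,31.731 170.454,29.886" fill="none" stroke="#ff8800"/>
</svg>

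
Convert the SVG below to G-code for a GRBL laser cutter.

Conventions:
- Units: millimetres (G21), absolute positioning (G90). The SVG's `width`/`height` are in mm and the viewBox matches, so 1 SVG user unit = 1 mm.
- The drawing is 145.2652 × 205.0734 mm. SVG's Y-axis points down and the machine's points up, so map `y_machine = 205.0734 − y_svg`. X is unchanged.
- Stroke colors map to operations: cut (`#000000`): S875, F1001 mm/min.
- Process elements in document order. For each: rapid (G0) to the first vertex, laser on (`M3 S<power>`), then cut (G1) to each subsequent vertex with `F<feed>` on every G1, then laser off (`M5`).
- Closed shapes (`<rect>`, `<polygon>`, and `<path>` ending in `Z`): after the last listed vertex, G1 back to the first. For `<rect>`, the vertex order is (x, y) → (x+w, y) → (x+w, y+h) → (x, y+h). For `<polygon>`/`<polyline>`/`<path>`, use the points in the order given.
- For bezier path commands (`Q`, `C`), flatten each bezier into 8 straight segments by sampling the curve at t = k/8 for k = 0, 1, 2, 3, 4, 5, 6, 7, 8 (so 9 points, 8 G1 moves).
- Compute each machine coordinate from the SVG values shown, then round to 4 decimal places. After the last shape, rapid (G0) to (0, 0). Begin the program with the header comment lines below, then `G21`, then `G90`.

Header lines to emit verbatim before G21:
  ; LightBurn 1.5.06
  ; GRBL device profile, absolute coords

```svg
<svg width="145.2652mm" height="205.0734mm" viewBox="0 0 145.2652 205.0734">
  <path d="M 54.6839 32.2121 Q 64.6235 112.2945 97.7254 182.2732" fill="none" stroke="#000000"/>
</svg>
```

; LightBurn 1.5.06
; GRBL device profile, absolute coords
G21
G90
G0 X54.6839 Y172.8613
M3 S875
G1 X57.5307 Y152.9986 F1001
G1 X61.1013 Y133.4516 F1001
G1 X65.3958 Y114.2203 F1001
G1 X70.4141 Y95.3048 F1001
G1 X76.1562 Y76.7051 F1001
G1 X82.6221 Y58.4210 F1001
G1 X89.8118 Y40.4527 F1001
G1 X97.7254 Y22.8002 F1001
M5
G0 X0.0000 Y0.0000

1 u = 1 mm; y_m = 205.0734 − y.

[1] `<path>` quadratic bezier, #000000→cut S875 F1001: (54.6839,172.8613) → (57.5307,152.9986) → (61.1013,133.4516) → (65.3958,114.2203) → (70.4141,95.3048) → (76.1562,76.7051) → (82.6221,58.4210) → (89.8118,40.4527) → (97.7254,22.8002)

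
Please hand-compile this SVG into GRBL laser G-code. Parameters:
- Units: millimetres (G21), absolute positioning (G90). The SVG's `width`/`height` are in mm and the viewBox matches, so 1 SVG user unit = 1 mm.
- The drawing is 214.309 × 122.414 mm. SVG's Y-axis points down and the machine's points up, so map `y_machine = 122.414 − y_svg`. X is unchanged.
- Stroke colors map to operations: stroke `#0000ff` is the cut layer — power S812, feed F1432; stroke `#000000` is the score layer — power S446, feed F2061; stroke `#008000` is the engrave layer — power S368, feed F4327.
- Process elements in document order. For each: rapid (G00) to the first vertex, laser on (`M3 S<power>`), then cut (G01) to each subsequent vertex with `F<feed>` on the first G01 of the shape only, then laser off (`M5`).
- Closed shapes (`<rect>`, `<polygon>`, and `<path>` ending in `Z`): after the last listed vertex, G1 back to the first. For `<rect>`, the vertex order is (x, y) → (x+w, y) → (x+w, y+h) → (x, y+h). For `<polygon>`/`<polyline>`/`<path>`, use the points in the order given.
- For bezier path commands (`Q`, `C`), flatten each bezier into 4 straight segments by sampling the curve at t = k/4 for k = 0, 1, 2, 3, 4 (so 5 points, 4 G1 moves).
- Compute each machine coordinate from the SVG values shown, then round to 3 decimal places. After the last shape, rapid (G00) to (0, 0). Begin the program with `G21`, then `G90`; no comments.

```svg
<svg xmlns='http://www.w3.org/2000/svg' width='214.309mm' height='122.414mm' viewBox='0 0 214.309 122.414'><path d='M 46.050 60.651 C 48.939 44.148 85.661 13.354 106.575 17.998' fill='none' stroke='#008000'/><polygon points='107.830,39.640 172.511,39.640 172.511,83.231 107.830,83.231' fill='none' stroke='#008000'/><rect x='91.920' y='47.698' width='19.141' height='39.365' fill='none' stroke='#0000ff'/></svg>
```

Since the viewBox matches the mm dimensions, user units are millimetres directly. The only transform is the Y-flip y_m = 122.414 − y_svg.

Shape 1 is a cubic bezier drawn with `<path>`. Its stroke #008000 means engrave at S368, F4327. After flipping Y the toolpath is (46.050,61.763) → (53.785,76.043) → (69.553,91.020) → (88.701,102.031) → (106.575,104.416).

Shape 2 is a rectangle drawn with `<polygon>`. Its stroke #008000 means engrave at S368, F4327. After flipping Y the toolpath is (107.830,82.774) → (172.511,82.774) → (172.511,39.183) → (107.830,39.183) → (107.830,82.774), returning to the start.

Shape 3 is a rectangle drawn with `<rect>`. Its stroke #0000ff means cut at S812, F1432. After flipping Y the toolpath is (91.920,74.716) → (111.061,74.716) → (111.061,35.351) → (91.920,35.351) → (91.920,74.716), returning to the start.

G21
G90
G00 X46.050 Y61.763
M3 S368
G01 X53.785 Y76.043 F4327
G01 X69.553 Y91.020
G01 X88.701 Y102.031
G01 X106.575 Y104.416
M5
G00 X107.830 Y82.774
M3 S368
G01 X172.511 Y82.774 F4327
G01 X172.511 Y39.183
G01 X107.830 Y39.183
G01 X107.830 Y82.774
M5
G00 X91.920 Y74.716
M3 S812
G01 X111.061 Y74.716 F1432
G01 X111.061 Y35.351
G01 X91.920 Y35.351
G01 X91.920 Y74.716
M5
G00 X0.000 Y0.000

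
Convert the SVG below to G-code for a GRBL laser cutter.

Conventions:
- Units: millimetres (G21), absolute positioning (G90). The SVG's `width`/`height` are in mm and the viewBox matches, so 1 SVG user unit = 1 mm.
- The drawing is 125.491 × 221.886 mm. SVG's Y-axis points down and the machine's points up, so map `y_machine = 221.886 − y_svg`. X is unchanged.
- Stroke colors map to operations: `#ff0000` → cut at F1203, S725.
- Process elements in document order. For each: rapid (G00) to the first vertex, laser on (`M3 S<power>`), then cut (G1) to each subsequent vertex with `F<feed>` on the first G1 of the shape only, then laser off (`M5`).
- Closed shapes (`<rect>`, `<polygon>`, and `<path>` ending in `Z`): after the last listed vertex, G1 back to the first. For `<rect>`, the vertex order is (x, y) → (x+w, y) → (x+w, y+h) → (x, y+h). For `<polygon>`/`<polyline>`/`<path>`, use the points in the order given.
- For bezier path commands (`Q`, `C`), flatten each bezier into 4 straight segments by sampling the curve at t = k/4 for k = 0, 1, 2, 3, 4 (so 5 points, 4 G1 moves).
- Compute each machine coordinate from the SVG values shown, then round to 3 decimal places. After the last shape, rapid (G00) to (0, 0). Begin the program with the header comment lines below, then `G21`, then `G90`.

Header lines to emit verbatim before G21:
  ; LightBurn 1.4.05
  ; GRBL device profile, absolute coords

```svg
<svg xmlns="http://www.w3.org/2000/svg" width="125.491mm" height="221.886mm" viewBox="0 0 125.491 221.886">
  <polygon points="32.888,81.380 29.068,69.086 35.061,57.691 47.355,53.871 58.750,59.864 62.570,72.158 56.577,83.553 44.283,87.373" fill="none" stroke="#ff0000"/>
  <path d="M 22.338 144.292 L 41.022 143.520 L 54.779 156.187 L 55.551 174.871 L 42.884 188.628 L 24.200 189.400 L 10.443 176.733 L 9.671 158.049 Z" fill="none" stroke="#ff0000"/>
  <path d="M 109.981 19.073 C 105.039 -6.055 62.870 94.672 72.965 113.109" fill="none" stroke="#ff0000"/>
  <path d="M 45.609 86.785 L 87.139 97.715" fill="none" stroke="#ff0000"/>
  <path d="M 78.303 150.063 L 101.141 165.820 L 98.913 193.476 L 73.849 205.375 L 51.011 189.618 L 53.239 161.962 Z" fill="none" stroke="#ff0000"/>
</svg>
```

; LightBurn 1.4.05
; GRBL device profile, absolute coords
G21
G90
G00 X32.888 Y140.506
M3 S725
G1 X29.068 Y152.800 F1203
G1 X35.061 Y164.195
G1 X47.355 Y168.015
G1 X58.750 Y162.022
G1 X62.570 Y149.728
G1 X56.577 Y138.333
G1 X44.283 Y134.513
G1 X32.888 Y140.506
M5
G00 X22.338 Y77.594
M3 S725
G1 X41.022 Y78.366 F1203
G1 X54.779 Y65.699
G1 X55.551 Y47.015
G1 X42.884 Y33.258
G1 X24.200 Y32.486
G1 X10.443 Y45.153
G1 X9.671 Y63.837
G1 X22.338 Y77.594
M5
G00 X109.981 Y202.813
M3 S725
G1 X100.693 Y201.313 F1203
G1 X85.834 Y172.132
G1 X73.795 Y134.782
G1 X72.965 Y108.777
M5
G00 X45.609 Y135.101
M3 S725
G1 X87.139 Y124.171 F1203
M5
G00 X78.303 Y71.823
M3 S725
G1 X101.141 Y56.066 F1203
G1 X98.913 Y28.410
G1 X73.849 Y16.511
G1 X51.011 Y32.268
G1 X53.239 Y59.924
G1 X78.303 Y71.823
M5
G00 X0.000 Y0.000

1 u = 1 mm; y_m = 221.886 − y.

[1] `<polygon>` regular polygon, #ff0000→cut S725 F1203: (32.888,140.506) → (29.068,152.800) → (35.061,164.195) → (47.355,168.015) → (58.750,162.022) → (62.570,149.728) → (56.577,138.333) → (44.283,134.513) → (32.888,140.506) (closed)

[2] `<path>` regular polygon, #ff0000→cut S725 F1203: (22.338,77.594) → (41.022,78.366) → (54.779,65.699) → (55.551,47.015) → (42.884,33.258) → (24.200,32.486) → (10.443,45.153) → (9.671,63.837) → (22.338,77.594) (closed)

[3] `<path>` cubic bezier, #ff0000→cut S725 F1203: (109.981,202.813) → (100.693,201.313) → (85.834,172.132) → (73.795,134.782) → (72.965,108.777)

[4] `<path>` line segment, #ff0000→cut S725 F1203: (45.609,135.101) → (87.139,124.171)

[5] `<path>` regular polygon, #ff0000→cut S725 F1203: (78.303,71.823) → (101.141,56.066) → (98.913,28.410) → (73.849,16.511) → (51.011,32.268) → (53.239,59.924) → (78.303,71.823) (closed)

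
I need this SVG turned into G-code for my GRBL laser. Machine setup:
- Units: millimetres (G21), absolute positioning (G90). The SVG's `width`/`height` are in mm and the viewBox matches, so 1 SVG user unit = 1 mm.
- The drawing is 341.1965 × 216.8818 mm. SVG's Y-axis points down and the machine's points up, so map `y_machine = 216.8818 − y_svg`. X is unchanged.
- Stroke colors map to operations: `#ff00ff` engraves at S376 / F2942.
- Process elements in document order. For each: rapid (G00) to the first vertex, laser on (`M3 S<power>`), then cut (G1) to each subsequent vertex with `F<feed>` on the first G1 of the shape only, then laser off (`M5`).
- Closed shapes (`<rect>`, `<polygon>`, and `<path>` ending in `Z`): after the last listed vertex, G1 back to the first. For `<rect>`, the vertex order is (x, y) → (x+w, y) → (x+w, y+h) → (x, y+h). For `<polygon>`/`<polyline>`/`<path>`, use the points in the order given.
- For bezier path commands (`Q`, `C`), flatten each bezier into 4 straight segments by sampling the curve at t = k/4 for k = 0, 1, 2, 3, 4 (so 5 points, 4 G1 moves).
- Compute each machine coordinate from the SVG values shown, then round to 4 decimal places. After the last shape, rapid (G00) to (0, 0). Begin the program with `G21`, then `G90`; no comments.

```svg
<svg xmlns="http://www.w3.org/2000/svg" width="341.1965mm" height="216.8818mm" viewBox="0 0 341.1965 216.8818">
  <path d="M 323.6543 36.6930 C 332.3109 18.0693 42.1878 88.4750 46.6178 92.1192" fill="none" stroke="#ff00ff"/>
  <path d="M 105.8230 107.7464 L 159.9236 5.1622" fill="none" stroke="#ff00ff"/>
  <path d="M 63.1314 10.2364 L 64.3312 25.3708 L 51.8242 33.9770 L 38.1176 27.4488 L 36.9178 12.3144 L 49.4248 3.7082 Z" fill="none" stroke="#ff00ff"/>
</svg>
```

G21
G90
G00 X323.6543 Y180.1888
M3 S376
G1 X283.3964 Y179.8978 F2942
G1 X186.7210 Y160.8262
G1 X89.2532 Y137.5793
G1 X46.6178 Y124.7626
M5
G00 X105.8230 Y109.1354
M3 S376
G1 X159.9236 Y211.7196 F2942
M5
G00 X63.1314 Y206.6454
M3 S376
G1 X64.3312 Y191.5110 F2942
G1 X51.8242 Y182.9048
G1 X38.1176 Y189.4330
G1 X36.9178 Y204.5674
G1 X49.4248 Y213.1736
G1 X63.1314 Y206.6454
M5
G00 X0.0000 Y0.0000

viewBox `0 0 341.1965 216.8818` with mm width/height → 1 unit = 1 mm. Flip: y_m = 216.8818 − y_svg.

**Shape 1** — `<path>` cubic bezier, stroke `#ff00ff` → engrave (S376, F2942). Control points (SVG): P0=(323.6543,36.6930), P1=(332.3109,18.0693), P2=(42.1878,88.4750), P3=(46.6178,92.1192); sampled at t=k/4. Machine vertices: (323.6543,180.1888) → (283.3964,179.8978) → (186.7210,160.8262) → (89.2532,137.5793) → (46.6178,124.7626). Open path.

**Shape 2** — `<path>` line segment, stroke `#ff00ff` → engrave (S376, F2942). Machine vertices: (105.8230,109.1354) → (159.9236,211.7196). Open path.

**Shape 3** — `<path>` regular polygon, stroke `#ff00ff` → engrave (S376, F2942). Machine vertices: (63.1314,206.6454) → (64.3312,191.5110) → (51.8242,182.9048) → (38.1176,189.4330) → (36.9178,204.5674) → (49.4248,213.1736) → (63.1314,206.6454). Closed: final G1 returns to the first vertex.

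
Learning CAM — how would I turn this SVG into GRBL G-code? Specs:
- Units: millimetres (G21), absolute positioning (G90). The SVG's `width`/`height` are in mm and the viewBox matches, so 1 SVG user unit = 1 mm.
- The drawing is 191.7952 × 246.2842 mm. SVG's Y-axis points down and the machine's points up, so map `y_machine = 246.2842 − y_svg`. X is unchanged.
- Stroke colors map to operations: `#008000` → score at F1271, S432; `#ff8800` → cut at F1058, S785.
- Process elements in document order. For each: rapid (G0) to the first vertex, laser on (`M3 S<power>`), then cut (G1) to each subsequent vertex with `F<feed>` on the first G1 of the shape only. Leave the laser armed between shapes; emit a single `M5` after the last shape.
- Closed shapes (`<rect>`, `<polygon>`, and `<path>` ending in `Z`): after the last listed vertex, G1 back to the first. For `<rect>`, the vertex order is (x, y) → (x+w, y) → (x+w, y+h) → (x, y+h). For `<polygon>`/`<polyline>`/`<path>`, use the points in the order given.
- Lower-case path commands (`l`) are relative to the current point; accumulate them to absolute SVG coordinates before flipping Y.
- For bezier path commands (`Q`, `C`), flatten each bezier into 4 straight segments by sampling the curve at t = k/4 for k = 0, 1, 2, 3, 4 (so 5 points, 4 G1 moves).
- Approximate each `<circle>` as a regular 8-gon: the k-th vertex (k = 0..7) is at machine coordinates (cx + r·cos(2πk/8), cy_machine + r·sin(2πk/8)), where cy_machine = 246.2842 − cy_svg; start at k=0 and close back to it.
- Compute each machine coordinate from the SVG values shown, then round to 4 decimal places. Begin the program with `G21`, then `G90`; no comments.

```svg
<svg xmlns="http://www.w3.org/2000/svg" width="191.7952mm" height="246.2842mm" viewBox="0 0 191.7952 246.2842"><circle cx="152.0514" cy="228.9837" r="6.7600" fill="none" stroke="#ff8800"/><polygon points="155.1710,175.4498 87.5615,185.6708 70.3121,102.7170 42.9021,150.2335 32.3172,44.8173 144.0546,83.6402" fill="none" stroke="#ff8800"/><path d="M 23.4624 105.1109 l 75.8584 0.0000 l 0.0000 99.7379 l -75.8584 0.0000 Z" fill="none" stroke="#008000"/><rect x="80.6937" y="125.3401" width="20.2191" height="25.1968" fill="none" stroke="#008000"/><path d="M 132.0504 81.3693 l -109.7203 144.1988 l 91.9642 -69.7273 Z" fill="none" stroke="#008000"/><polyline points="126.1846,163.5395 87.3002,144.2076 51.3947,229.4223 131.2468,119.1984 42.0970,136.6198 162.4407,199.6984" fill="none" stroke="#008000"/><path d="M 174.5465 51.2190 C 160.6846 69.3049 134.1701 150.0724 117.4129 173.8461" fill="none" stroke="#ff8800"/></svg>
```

G21
G90
G0 X158.8114 Y17.3005
M3 S785
G1 X156.8314 Y22.0805 F1058
G1 X152.0514 Y24.0605
G1 X147.2714 Y22.0805
G1 X145.2914 Y17.3005
G1 X147.2714 Y12.5205
G1 X152.0514 Y10.5405
G1 X156.8314 Y12.5205
G1 X158.8114 Y17.3005
G0 X155.1710 Y70.8344
M3 S785
G1 X87.5615 Y60.6134 F1058
G1 X70.3121 Y143.5672
G1 X42.9021 Y96.0507
G1 X32.3172 Y201.4669
G1 X144.0546 Y162.6440
G1 X155.1710 Y70.8344
G0 X23.4624 Y141.1733
M3 S432
G1 X99.3208 Y141.1733 F1271
G1 X99.3208 Y41.4354
G1 X23.4624 Y41.4354
G1 X23.4624 Y141.1733
G0 X80.6937 Y120.9441
M3 S432
G1 X100.9128 Y120.9441 F1271
G1 X100.9128 Y95.7473
G1 X80.6937 Y95.7473
G1 X80.6937 Y120.9441
G0 X132.0504 Y164.9149
M3 S432
G1 X22.3301 Y20.7161 F1271
G1 X114.2943 Y90.4434
G1 X132.0504 Y164.9149
G0 X126.1846 Y82.7447
M3 S432
G1 X87.3002 Y102.0766 F1271
G1 X51.3947 Y16.8619
G1 X131.2468 Y127.0858
G1 X42.0970 Y109.6644
G1 X162.4407 Y46.5858
G0 X174.5465 Y195.0652
M3 S785
G1 X162.1279 Y171.6179 F1058
G1 X147.0654 Y135.8846
G1 X131.4601 Y99.0848
G1 X117.4129 Y72.4381
M5

viewBox `0 0 191.7952 246.2842` with mm width/height → 1 unit = 1 mm. Flip: y_m = 246.2842 − y_svg.

**Shape 1** — `<circle>` circle, stroke `#ff8800` → cut (S785, F1058). Machine vertices: (158.8114,17.3005) → (156.8314,22.0805) → (152.0514,24.0605) → (147.2714,22.0805) → (145.2914,17.3005) → (147.2714,12.5205) → (152.0514,10.5405) → (156.8314,12.5205) → (158.8114,17.3005). Closed: final G1 returns to the first vertex.

**Shape 2** — `<polygon>` closed polygon, stroke `#ff8800` → cut (S785, F1058). Machine vertices: (155.1710,70.8344) → (87.5615,60.6134) → (70.3121,143.5672) → (42.9021,96.0507) → (32.3172,201.4669) → (144.0546,162.6440) → (155.1710,70.8344). Closed: final G1 returns to the first vertex.

**Shape 3** — `<path>` rectangle, stroke `#008000` → score (S432, F1271). Machine vertices: (23.4624,141.1733) → (99.3208,141.1733) → (99.3208,41.4354) → (23.4624,41.4354) → (23.4624,141.1733). Closed: final G1 returns to the first vertex.

**Shape 4** — `<rect>` rectangle, stroke `#008000` → score (S432, F1271). Machine vertices: (80.6937,120.9441) → (100.9128,120.9441) → (100.9128,95.7473) → (80.6937,95.7473) → (80.6937,120.9441). Closed: final G1 returns to the first vertex.

**Shape 5** — `<path>` closed polygon, stroke `#008000` → score (S432, F1271). Machine vertices: (132.0504,164.9149) → (22.3301,20.7161) → (114.2943,90.4434) → (132.0504,164.9149). Closed: final G1 returns to the first vertex.

**Shape 6** — `<polyline>` open polyline, stroke `#008000` → score (S432, F1271). Machine vertices: (126.1846,82.7447) → (87.3002,102.0766) → (51.3947,16.8619) → (131.2468,127.0858) → (42.0970,109.6644) → (162.4407,46.5858). Open path.

**Shape 7** — `<path>` cubic bezier, stroke `#ff8800` → cut (S785, F1058). Control points (SVG): P0=(174.5465,51.2190), P1=(160.6846,69.3049), P2=(134.1701,150.0724), P3=(117.4129,173.8461); sampled at t=k/4. Machine vertices: (174.5465,195.0652) → (162.1279,171.6179) → (147.0654,135.8846) → (131.4601,99.0848) → (117.4129,72.4381). Open path.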